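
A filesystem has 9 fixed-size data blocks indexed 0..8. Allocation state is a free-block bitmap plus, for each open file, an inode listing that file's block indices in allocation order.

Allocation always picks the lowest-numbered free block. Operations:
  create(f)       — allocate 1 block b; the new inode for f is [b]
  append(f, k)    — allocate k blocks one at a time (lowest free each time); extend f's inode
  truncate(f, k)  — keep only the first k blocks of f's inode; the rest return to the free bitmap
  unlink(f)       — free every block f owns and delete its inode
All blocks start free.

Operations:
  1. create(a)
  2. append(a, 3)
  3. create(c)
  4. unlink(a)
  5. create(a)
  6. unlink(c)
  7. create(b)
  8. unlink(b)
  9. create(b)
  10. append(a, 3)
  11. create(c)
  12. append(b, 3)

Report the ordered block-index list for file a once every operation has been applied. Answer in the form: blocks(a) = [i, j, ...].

[1] create(a) — a=0 (map F........)
[2] append(a, 3) — a=0,1,2,3 (map FFFF.....)
[3] create(c) — a=0,1,2,3 c=4 (map FFFFF....)
[4] unlink(a) — c=4 (map ....F....)
[5] create(a) — a=0 c=4 (map F...F....)
[6] unlink(c) — a=0 (map F........)
[7] create(b) — a=0 b=1 (map FF.......)
[8] unlink(b) — a=0 (map F........)
[9] create(b) — a=0 b=1 (map FF.......)
[10] append(a, 3) — a=0,2,3,4 b=1 (map FFFFF....)
[11] create(c) — a=0,2,3,4 b=1 c=5 (map FFFFFF...)
[12] append(b, 3) — a=0,2,3,4 b=1,6,7,8 c=5 (map FFFFFFFFF)

blocks(a) = [0, 2, 3, 4]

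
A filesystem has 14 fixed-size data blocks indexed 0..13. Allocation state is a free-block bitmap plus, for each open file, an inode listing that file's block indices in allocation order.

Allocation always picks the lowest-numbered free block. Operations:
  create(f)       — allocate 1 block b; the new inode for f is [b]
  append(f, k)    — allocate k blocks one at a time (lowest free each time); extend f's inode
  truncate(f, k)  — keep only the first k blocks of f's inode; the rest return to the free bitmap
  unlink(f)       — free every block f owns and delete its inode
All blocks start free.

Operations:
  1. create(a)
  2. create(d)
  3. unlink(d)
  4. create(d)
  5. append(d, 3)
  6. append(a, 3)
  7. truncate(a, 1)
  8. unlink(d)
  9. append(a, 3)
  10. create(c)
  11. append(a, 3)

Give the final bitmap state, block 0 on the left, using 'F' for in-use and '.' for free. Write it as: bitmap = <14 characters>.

bitmap = FFFFFFFF......

  1. create(a)  ⇒  F.............  {a→[0]}
  2. create(d)  ⇒  FF............  {a→[0]; d→[1]}
  3. unlink(d)  ⇒  F.............  {a→[0]}
  4. create(d)  ⇒  FF............  {a→[0]; d→[1]}
  5. append(d, 3)  ⇒  FFFFF.........  {a→[0]; d→[1, 2, 3, 4]}
  6. append(a, 3)  ⇒  FFFFFFFF......  {a→[0, 5, 6, 7]; d→[1, 2, 3, 4]}
  7. truncate(a, 1)  ⇒  FFFFF.........  {a→[0]; d→[1, 2, 3, 4]}
  8. unlink(d)  ⇒  F.............  {a→[0]}
  9. append(a, 3)  ⇒  FFFF..........  {a→[0, 1, 2, 3]}
  10. create(c)  ⇒  FFFFF.........  {a→[0, 1, 2, 3]; c→[4]}
  11. append(a, 3)  ⇒  FFFFFFFF......  {a→[0, 1, 2, 3, 5, 6, 7]; c→[4]}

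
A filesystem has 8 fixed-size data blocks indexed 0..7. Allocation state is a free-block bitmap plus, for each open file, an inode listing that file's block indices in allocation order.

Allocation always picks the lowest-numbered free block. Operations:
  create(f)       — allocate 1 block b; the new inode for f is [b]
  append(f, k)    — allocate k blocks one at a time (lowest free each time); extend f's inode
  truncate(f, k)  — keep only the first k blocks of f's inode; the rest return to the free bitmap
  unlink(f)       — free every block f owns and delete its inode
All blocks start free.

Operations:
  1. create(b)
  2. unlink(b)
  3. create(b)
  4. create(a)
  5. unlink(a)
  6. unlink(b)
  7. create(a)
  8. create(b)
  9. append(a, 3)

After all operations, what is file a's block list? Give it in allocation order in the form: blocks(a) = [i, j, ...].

blocks(a) = [0, 2, 3, 4]

  1. create(b)  ⇒  F.......  {b→[0]}
  2. unlink(b)  ⇒  ........  {}
  3. create(b)  ⇒  F.......  {b→[0]}
  4. create(a)  ⇒  FF......  {a→[1]; b→[0]}
  5. unlink(a)  ⇒  F.......  {b→[0]}
  6. unlink(b)  ⇒  ........  {}
  7. create(a)  ⇒  F.......  {a→[0]}
  8. create(b)  ⇒  FF......  {a→[0]; b→[1]}
  9. append(a, 3)  ⇒  FFFFF...  {a→[0, 2, 3, 4]; b→[1]}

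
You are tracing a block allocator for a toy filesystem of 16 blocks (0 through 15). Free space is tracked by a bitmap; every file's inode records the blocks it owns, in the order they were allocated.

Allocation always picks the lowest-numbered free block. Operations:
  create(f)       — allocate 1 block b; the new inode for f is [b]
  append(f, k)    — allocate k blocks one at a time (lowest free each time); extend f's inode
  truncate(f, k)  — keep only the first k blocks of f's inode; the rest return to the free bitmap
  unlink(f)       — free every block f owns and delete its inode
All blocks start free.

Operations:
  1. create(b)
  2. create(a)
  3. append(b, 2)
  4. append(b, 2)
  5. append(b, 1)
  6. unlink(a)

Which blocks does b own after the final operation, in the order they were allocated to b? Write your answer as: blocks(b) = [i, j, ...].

blocks(b) = [0, 2, 3, 4, 5, 6]

  1. create(b)  ⇒  F...............  {b→[0]}
  2. create(a)  ⇒  FF..............  {a→[1]; b→[0]}
  3. append(b, 2)  ⇒  FFFF............  {a→[1]; b→[0, 2, 3]}
  4. append(b, 2)  ⇒  FFFFFF..........  {a→[1]; b→[0, 2, 3, 4, 5]}
  5. append(b, 1)  ⇒  FFFFFFF.........  {a→[1]; b→[0, 2, 3, 4, 5, 6]}
  6. unlink(a)  ⇒  F.FFFFF.........  {b→[0, 2, 3, 4, 5, 6]}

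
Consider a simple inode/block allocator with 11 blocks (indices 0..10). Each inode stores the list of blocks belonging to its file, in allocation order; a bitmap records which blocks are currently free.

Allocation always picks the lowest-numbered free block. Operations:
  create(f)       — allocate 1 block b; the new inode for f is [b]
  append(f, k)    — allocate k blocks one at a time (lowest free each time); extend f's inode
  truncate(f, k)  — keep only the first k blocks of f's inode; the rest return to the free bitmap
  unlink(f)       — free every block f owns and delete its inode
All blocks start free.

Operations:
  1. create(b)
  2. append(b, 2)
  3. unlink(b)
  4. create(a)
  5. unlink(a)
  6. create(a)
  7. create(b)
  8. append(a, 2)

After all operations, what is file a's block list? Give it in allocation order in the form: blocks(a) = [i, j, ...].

  1. create(b)  ⇒  F..........  {b→[0]}
  2. append(b, 2)  ⇒  FFF........  {b→[0, 1, 2]}
  3. unlink(b)  ⇒  ...........  {}
  4. create(a)  ⇒  F..........  {a→[0]}
  5. unlink(a)  ⇒  ...........  {}
  6. create(a)  ⇒  F..........  {a→[0]}
  7. create(b)  ⇒  FF.........  {a→[0]; b→[1]}
  8. append(a, 2)  ⇒  FFFF.......  {a→[0, 2, 3]; b→[1]}

blocks(a) = [0, 2, 3]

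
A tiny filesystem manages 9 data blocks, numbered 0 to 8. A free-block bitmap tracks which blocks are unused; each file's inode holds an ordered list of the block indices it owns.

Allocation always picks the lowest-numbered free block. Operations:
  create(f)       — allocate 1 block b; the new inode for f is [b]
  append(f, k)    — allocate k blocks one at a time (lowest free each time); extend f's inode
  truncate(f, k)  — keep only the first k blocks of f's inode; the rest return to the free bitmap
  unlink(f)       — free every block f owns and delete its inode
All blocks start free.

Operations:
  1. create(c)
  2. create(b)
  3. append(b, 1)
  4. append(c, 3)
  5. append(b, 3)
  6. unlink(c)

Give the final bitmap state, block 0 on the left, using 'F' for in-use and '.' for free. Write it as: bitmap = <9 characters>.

  1. create(c)  ⇒  F........  {c→[0]}
  2. create(b)  ⇒  FF.......  {b→[1]; c→[0]}
  3. append(b, 1)  ⇒  FFF......  {b→[1, 2]; c→[0]}
  4. append(c, 3)  ⇒  FFFFFF...  {b→[1, 2]; c→[0, 3, 4, 5]}
  5. append(b, 3)  ⇒  FFFFFFFFF  {b→[1, 2, 6, 7, 8]; c→[0, 3, 4, 5]}
  6. unlink(c)  ⇒  .FF...FFF  {b→[1, 2, 6, 7, 8]}

bitmap = .FF...FFF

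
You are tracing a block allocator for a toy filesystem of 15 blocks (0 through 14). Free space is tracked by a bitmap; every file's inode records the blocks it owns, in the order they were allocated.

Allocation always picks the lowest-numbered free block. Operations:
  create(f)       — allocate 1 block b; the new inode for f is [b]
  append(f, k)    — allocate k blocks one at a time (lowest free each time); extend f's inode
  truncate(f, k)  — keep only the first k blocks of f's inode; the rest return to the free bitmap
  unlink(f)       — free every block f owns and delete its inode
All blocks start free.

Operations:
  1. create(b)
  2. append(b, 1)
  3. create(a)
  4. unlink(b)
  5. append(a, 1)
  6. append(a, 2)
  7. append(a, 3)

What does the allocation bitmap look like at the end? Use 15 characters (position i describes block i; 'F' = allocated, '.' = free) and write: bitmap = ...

[1] create(b) — b=0 (map F..............)
[2] append(b, 1) — b=0,1 (map FF.............)
[3] create(a) — a=2 b=0,1 (map FFF............)
[4] unlink(b) — a=2 (map ..F............)
[5] append(a, 1) — a=2,0 (map F.F............)
[6] append(a, 2) — a=2,0,1,3 (map FFFF...........)
[7] append(a, 3) — a=2,0,1,3,4,5,6 (map FFFFFFF........)

bitmap = FFFFFFF........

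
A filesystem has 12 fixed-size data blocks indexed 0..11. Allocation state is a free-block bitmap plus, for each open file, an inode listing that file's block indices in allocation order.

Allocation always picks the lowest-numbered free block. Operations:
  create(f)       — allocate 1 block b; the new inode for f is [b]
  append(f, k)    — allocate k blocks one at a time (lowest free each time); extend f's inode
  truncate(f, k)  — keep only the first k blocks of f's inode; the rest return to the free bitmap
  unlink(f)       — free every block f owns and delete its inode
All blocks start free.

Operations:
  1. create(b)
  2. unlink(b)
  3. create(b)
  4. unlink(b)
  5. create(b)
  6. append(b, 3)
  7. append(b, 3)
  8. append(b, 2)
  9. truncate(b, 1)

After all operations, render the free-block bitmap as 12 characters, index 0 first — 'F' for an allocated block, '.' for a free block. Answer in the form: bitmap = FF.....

bitmap = F...........

create(b): bitmap=F........... | b=[0]
unlink(b): bitmap=............ | 
create(b): bitmap=F........... | b=[0]
unlink(b): bitmap=............ | 
create(b): bitmap=F........... | b=[0]
append(b, 3): bitmap=FFFF........ | b=[0, 1, 2, 3]
append(b, 3): bitmap=FFFFFFF..... | b=[0, 1, 2, 3, 4, 5, 6]
append(b, 2): bitmap=FFFFFFFFF... | b=[0, 1, 2, 3, 4, 5, 6, 7, 8]
truncate(b, 1): bitmap=F........... | b=[0]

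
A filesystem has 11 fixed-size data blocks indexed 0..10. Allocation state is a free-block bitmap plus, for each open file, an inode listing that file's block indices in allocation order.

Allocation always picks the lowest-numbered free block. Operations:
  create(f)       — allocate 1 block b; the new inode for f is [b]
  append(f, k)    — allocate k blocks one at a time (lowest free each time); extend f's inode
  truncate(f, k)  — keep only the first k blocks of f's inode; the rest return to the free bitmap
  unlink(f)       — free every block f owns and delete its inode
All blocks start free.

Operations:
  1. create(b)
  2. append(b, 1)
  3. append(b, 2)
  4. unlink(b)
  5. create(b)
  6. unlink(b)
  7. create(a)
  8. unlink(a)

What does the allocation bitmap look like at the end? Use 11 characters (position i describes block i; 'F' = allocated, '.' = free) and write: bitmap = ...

after create(b) → b:[0]  free=[F..........]
after append(b, 1) → b:[0, 1]  free=[FF.........]
after append(b, 2) → b:[0, 1, 2, 3]  free=[FFFF.......]
after unlink(b) →   free=[...........]
after create(b) → b:[0]  free=[F..........]
after unlink(b) →   free=[...........]
after create(a) → a:[0]  free=[F..........]
after unlink(a) →   free=[...........]

bitmap = ...........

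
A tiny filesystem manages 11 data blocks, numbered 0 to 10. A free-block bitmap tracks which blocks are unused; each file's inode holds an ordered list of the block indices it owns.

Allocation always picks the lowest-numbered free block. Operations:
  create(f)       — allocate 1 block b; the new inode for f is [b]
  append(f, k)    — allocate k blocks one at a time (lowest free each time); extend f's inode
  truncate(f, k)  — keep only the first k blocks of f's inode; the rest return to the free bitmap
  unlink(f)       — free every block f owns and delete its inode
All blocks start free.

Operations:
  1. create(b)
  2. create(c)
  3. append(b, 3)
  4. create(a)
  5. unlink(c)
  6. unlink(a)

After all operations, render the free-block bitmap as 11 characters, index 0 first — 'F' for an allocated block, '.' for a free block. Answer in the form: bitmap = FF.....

[1] create(b) — b=0 (map F..........)
[2] create(c) — b=0 c=1 (map FF.........)
[3] append(b, 3) — b=0,2,3,4 c=1 (map FFFFF......)
[4] create(a) — a=5 b=0,2,3,4 c=1 (map FFFFFF.....)
[5] unlink(c) — a=5 b=0,2,3,4 (map F.FFFF.....)
[6] unlink(a) — b=0,2,3,4 (map F.FFF......)

bitmap = F.FFF......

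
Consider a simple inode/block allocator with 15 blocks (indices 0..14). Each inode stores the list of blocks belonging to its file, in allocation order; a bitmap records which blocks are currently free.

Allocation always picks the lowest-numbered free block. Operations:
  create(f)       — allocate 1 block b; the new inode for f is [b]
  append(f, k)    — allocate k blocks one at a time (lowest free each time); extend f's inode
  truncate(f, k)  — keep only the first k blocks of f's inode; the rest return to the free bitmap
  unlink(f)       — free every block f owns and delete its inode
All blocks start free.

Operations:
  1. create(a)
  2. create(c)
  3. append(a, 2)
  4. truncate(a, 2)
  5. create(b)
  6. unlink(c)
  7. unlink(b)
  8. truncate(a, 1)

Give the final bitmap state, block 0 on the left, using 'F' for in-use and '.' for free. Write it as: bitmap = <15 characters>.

bitmap = F..............

[1] create(a) — a=0 (map F..............)
[2] create(c) — a=0 c=1 (map FF.............)
[3] append(a, 2) — a=0,2,3 c=1 (map FFFF...........)
[4] truncate(a, 2) — a=0,2 c=1 (map FFF............)
[5] create(b) — a=0,2 b=3 c=1 (map FFFF...........)
[6] unlink(c) — a=0,2 b=3 (map F.FF...........)
[7] unlink(b) — a=0,2 (map F.F............)
[8] truncate(a, 1) — a=0 (map F..............)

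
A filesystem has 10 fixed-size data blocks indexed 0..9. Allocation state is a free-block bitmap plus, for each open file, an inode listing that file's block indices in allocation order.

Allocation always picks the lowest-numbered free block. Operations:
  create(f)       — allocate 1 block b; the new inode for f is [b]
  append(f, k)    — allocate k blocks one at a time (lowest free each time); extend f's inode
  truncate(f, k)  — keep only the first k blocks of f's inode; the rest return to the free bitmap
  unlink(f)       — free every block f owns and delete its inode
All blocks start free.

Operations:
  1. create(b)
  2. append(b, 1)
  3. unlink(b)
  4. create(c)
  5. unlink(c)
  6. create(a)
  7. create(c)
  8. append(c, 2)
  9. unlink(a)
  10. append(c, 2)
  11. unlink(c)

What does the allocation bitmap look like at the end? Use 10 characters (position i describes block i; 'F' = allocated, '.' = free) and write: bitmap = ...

after create(b) → b:[0]  free=[F.........]
after append(b, 1) → b:[0, 1]  free=[FF........]
after unlink(b) →   free=[..........]
after create(c) → c:[0]  free=[F.........]
after unlink(c) →   free=[..........]
after create(a) → a:[0]  free=[F.........]
after create(c) → a:[0], c:[1]  free=[FF........]
after append(c, 2) → a:[0], c:[1, 2, 3]  free=[FFFF......]
after unlink(a) → c:[1, 2, 3]  free=[.FFF......]
after append(c, 2) → c:[1, 2, 3, 0, 4]  free=[FFFFF.....]
after unlink(c) →   free=[..........]

bitmap = ..........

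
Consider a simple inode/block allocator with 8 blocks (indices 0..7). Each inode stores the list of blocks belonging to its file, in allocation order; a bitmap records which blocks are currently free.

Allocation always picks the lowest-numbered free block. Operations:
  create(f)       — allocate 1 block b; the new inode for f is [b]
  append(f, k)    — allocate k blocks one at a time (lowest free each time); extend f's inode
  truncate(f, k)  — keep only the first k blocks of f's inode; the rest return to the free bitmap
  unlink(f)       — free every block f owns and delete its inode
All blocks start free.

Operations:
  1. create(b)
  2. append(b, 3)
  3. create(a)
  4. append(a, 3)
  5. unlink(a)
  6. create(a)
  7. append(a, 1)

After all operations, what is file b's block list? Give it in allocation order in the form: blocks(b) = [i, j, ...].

after create(b) → b:[0]  free=[F.......]
after append(b, 3) → b:[0, 1, 2, 3]  free=[FFFF....]
after create(a) → a:[4], b:[0, 1, 2, 3]  free=[FFFFF...]
after append(a, 3) → a:[4, 5, 6, 7], b:[0, 1, 2, 3]  free=[FFFFFFFF]
after unlink(a) → b:[0, 1, 2, 3]  free=[FFFF....]
after create(a) → a:[4], b:[0, 1, 2, 3]  free=[FFFFF...]
after append(a, 1) → a:[4, 5], b:[0, 1, 2, 3]  free=[FFFFFF..]

blocks(b) = [0, 1, 2, 3]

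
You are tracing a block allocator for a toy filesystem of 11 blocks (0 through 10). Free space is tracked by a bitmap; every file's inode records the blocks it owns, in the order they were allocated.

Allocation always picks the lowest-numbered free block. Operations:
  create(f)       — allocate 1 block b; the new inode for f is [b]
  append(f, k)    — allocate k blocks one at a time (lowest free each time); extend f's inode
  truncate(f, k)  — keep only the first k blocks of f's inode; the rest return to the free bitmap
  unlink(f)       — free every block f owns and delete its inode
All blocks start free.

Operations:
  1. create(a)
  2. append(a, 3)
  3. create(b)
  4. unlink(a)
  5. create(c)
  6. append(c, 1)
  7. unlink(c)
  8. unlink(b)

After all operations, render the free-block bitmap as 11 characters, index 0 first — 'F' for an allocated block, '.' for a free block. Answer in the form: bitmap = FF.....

bitmap = ...........

create(a): bitmap=F.......... | a=[0]
append(a, 3): bitmap=FFFF....... | a=[0, 1, 2, 3]
create(b): bitmap=FFFFF...... | a=[0, 1, 2, 3] b=[4]
unlink(a): bitmap=....F...... | b=[4]
create(c): bitmap=F...F...... | b=[4] c=[0]
append(c, 1): bitmap=FF..F...... | b=[4] c=[0, 1]
unlink(c): bitmap=....F...... | b=[4]
unlink(b): bitmap=........... | 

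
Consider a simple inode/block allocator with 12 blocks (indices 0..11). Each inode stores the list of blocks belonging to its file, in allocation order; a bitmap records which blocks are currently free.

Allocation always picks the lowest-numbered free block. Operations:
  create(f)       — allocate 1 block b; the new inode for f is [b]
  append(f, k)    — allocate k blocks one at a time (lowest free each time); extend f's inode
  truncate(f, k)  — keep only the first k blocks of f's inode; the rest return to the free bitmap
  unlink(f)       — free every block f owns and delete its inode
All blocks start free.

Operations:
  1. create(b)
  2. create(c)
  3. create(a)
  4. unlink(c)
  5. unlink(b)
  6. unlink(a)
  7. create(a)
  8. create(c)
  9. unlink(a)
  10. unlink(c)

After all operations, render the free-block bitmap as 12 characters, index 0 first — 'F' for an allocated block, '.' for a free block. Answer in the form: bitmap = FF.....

bitmap = ............

after create(b) → b:[0]  free=[F...........]
after create(c) → b:[0], c:[1]  free=[FF..........]
after create(a) → a:[2], b:[0], c:[1]  free=[FFF.........]
after unlink(c) → a:[2], b:[0]  free=[F.F.........]
after unlink(b) → a:[2]  free=[..F.........]
after unlink(a) →   free=[............]
after create(a) → a:[0]  free=[F...........]
after create(c) → a:[0], c:[1]  free=[FF..........]
after unlink(a) → c:[1]  free=[.F..........]
after unlink(c) →   free=[............]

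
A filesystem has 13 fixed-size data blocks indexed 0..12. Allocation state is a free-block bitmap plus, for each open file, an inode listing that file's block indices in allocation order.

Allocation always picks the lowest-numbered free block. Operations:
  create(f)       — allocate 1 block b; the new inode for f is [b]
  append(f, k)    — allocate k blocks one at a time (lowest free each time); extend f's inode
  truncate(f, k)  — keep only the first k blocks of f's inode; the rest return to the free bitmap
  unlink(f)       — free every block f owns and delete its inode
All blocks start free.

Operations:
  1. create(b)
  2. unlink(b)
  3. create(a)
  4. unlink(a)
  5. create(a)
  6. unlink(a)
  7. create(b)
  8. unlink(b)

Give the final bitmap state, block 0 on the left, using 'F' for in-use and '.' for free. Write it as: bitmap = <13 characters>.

bitmap = .............

[1] create(b) — b=0 (map F............)
[2] unlink(b) —  (map .............)
[3] create(a) — a=0 (map F............)
[4] unlink(a) —  (map .............)
[5] create(a) — a=0 (map F............)
[6] unlink(a) —  (map .............)
[7] create(b) — b=0 (map F............)
[8] unlink(b) —  (map .............)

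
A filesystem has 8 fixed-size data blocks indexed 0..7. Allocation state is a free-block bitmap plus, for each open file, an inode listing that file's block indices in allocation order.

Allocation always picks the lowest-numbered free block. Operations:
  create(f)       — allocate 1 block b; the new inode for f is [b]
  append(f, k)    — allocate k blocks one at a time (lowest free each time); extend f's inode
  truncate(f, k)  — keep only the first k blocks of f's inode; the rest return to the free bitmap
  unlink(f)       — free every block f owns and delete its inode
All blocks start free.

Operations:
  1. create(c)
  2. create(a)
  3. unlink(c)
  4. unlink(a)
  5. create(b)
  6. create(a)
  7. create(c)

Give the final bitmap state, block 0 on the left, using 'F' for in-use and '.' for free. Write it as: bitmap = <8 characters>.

bitmap = FFF.....

after create(c) → c:[0]  free=[F.......]
after create(a) → a:[1], c:[0]  free=[FF......]
after unlink(c) → a:[1]  free=[.F......]
after unlink(a) →   free=[........]
after create(b) → b:[0]  free=[F.......]
after create(a) → a:[1], b:[0]  free=[FF......]
after create(c) → a:[1], b:[0], c:[2]  free=[FFF.....]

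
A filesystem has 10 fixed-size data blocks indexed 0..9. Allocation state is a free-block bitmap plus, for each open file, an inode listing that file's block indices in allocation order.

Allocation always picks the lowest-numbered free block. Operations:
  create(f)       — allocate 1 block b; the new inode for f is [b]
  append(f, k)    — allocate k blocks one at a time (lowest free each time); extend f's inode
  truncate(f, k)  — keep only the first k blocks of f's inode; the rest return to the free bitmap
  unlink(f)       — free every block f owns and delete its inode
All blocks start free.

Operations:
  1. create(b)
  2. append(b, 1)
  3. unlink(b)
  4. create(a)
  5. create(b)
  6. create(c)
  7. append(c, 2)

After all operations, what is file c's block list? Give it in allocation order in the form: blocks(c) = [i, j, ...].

blocks(c) = [2, 3, 4]

after create(b) → b:[0]  free=[F.........]
after append(b, 1) → b:[0, 1]  free=[FF........]
after unlink(b) →   free=[..........]
after create(a) → a:[0]  free=[F.........]
after create(b) → a:[0], b:[1]  free=[FF........]
after create(c) → a:[0], b:[1], c:[2]  free=[FFF.......]
after append(c, 2) → a:[0], b:[1], c:[2, 3, 4]  free=[FFFFF.....]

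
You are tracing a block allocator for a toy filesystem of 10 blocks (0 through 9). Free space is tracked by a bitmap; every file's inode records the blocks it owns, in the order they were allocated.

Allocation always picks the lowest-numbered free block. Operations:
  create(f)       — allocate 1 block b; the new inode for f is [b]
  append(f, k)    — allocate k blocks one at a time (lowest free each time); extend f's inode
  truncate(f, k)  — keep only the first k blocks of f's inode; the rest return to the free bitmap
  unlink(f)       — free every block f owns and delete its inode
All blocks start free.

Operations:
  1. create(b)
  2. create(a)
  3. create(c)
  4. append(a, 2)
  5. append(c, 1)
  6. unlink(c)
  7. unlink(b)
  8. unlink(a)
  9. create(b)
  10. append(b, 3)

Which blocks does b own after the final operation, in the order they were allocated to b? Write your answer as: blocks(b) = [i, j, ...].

[1] create(b) — b=0 (map F.........)
[2] create(a) — a=1 b=0 (map FF........)
[3] create(c) — a=1 b=0 c=2 (map FFF.......)
[4] append(a, 2) — a=1,3,4 b=0 c=2 (map FFFFF.....)
[5] append(c, 1) — a=1,3,4 b=0 c=2,5 (map FFFFFF....)
[6] unlink(c) — a=1,3,4 b=0 (map FF.FF.....)
[7] unlink(b) — a=1,3,4 (map .F.FF.....)
[8] unlink(a) —  (map ..........)
[9] create(b) — b=0 (map F.........)
[10] append(b, 3) — b=0,1,2,3 (map FFFF......)

blocks(b) = [0, 1, 2, 3]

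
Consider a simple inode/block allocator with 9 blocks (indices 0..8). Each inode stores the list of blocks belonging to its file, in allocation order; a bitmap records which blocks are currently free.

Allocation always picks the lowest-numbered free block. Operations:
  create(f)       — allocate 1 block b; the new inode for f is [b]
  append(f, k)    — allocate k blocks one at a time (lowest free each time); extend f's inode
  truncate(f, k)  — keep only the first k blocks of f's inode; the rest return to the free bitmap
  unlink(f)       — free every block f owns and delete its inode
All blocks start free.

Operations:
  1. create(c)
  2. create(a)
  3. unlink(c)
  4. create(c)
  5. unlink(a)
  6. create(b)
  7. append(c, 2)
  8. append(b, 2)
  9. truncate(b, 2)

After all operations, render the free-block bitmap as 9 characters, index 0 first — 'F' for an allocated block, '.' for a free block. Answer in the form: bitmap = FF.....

create(c): bitmap=F........ | c=[0]
create(a): bitmap=FF....... | a=[1] c=[0]
unlink(c): bitmap=.F....... | a=[1]
create(c): bitmap=FF....... | a=[1] c=[0]
unlink(a): bitmap=F........ | c=[0]
create(b): bitmap=FF....... | b=[1] c=[0]
append(c, 2): bitmap=FFFF..... | b=[1] c=[0, 2, 3]
append(b, 2): bitmap=FFFFFF... | b=[1, 4, 5] c=[0, 2, 3]
truncate(b, 2): bitmap=FFFFF.... | b=[1, 4] c=[0, 2, 3]

bitmap = FFFFF....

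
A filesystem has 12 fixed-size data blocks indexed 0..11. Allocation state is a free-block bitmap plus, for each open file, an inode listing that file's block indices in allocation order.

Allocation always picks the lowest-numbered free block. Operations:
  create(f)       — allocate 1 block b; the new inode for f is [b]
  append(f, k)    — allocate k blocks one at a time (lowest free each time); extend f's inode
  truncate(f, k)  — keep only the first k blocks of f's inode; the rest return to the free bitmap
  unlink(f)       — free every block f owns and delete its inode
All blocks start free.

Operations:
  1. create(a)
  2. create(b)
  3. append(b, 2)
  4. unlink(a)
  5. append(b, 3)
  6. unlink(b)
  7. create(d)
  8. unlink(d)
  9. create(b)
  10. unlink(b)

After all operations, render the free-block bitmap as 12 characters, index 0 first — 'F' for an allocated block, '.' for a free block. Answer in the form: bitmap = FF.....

bitmap = ............

after create(a) → a:[0]  free=[F...........]
after create(b) → a:[0], b:[1]  free=[FF..........]
after append(b, 2) → a:[0], b:[1, 2, 3]  free=[FFFF........]
after unlink(a) → b:[1, 2, 3]  free=[.FFF........]
after append(b, 3) → b:[1, 2, 3, 0, 4, 5]  free=[FFFFFF......]
after unlink(b) →   free=[............]
after create(d) → d:[0]  free=[F...........]
after unlink(d) →   free=[............]
after create(b) → b:[0]  free=[F...........]
after unlink(b) →   free=[............]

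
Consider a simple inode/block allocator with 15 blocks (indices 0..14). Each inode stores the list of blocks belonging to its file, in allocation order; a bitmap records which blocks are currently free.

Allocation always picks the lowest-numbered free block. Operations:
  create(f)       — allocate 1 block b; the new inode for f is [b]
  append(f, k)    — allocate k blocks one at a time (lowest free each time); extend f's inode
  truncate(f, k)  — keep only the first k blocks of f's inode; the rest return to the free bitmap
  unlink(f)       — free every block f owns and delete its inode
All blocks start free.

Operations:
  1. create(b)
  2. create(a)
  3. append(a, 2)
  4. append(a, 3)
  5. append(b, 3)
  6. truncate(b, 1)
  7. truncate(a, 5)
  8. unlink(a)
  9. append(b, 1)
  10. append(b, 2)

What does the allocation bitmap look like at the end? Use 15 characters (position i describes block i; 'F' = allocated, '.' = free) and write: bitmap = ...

create(b): bitmap=F.............. | b=[0]
create(a): bitmap=FF............. | a=[1] b=[0]
append(a, 2): bitmap=FFFF........... | a=[1, 2, 3] b=[0]
append(a, 3): bitmap=FFFFFFF........ | a=[1, 2, 3, 4, 5, 6] b=[0]
append(b, 3): bitmap=FFFFFFFFFF..... | a=[1, 2, 3, 4, 5, 6] b=[0, 7, 8, 9]
truncate(b, 1): bitmap=FFFFFFF........ | a=[1, 2, 3, 4, 5, 6] b=[0]
truncate(a, 5): bitmap=FFFFFF......... | a=[1, 2, 3, 4, 5] b=[0]
unlink(a): bitmap=F.............. | b=[0]
append(b, 1): bitmap=FF............. | b=[0, 1]
append(b, 2): bitmap=FFFF........... | b=[0, 1, 2, 3]

bitmap = FFFF...........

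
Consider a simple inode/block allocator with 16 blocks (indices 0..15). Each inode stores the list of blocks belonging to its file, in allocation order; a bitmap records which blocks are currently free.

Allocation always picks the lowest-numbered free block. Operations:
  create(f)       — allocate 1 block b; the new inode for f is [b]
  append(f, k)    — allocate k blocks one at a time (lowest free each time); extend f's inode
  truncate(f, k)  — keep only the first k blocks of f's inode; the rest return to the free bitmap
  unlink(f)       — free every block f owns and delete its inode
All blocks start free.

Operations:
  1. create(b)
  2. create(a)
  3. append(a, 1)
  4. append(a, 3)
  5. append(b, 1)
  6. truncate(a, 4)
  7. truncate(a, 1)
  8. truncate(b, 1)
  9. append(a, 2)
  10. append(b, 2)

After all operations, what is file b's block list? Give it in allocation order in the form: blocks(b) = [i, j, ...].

create(b): bitmap=F............... | b=[0]
create(a): bitmap=FF.............. | a=[1] b=[0]
append(a, 1): bitmap=FFF............. | a=[1, 2] b=[0]
append(a, 3): bitmap=FFFFFF.......... | a=[1, 2, 3, 4, 5] b=[0]
append(b, 1): bitmap=FFFFFFF......... | a=[1, 2, 3, 4, 5] b=[0, 6]
truncate(a, 4): bitmap=FFFFF.F......... | a=[1, 2, 3, 4] b=[0, 6]
truncate(a, 1): bitmap=FF....F......... | a=[1] b=[0, 6]
truncate(b, 1): bitmap=FF.............. | a=[1] b=[0]
append(a, 2): bitmap=FFFF............ | a=[1, 2, 3] b=[0]
append(b, 2): bitmap=FFFFFF.......... | a=[1, 2, 3] b=[0, 4, 5]

blocks(b) = [0, 4, 5]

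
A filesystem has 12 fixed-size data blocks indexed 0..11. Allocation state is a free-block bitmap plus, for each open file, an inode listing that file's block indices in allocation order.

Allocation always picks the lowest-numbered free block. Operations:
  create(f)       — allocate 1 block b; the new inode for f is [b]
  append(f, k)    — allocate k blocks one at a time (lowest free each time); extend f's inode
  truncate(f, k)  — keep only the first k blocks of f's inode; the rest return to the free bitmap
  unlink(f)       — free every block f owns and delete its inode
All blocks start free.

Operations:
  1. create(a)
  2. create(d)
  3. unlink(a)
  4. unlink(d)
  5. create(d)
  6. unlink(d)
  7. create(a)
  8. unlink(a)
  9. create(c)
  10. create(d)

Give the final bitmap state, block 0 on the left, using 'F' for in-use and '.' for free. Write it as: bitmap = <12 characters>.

[1] create(a) — a=0 (map F...........)
[2] create(d) — a=0 d=1 (map FF..........)
[3] unlink(a) — d=1 (map .F..........)
[4] unlink(d) —  (map ............)
[5] create(d) — d=0 (map F...........)
[6] unlink(d) —  (map ............)
[7] create(a) — a=0 (map F...........)
[8] unlink(a) —  (map ............)
[9] create(c) — c=0 (map F...........)
[10] create(d) — c=0 d=1 (map FF..........)

bitmap = FF..........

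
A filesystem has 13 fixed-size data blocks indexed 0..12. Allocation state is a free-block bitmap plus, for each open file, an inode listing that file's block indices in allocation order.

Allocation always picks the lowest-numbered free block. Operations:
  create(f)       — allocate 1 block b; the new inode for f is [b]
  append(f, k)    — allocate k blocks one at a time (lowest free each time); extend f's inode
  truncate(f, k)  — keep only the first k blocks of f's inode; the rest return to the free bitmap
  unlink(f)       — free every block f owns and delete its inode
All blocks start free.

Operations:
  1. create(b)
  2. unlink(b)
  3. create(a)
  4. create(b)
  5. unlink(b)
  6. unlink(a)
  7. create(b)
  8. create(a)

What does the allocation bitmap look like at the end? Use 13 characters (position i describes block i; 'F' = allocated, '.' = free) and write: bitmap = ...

[1] create(b) — b=0 (map F............)
[2] unlink(b) —  (map .............)
[3] create(a) — a=0 (map F............)
[4] create(b) — a=0 b=1 (map FF...........)
[5] unlink(b) — a=0 (map F............)
[6] unlink(a) —  (map .............)
[7] create(b) — b=0 (map F............)
[8] create(a) — a=1 b=0 (map FF...........)

bitmap = FF...........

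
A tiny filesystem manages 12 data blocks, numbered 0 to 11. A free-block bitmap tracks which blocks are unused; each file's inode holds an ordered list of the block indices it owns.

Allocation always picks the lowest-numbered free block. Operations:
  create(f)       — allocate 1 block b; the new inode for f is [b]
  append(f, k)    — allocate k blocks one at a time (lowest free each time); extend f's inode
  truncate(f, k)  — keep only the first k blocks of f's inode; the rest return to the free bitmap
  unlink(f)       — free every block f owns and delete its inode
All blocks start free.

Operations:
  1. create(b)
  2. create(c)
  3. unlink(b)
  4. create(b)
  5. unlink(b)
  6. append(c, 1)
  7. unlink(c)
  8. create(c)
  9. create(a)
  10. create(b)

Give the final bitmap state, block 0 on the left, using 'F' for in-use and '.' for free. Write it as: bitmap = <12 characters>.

create(b): bitmap=F........... | b=[0]
create(c): bitmap=FF.......... | b=[0] c=[1]
unlink(b): bitmap=.F.......... | c=[1]
create(b): bitmap=FF.......... | b=[0] c=[1]
unlink(b): bitmap=.F.......... | c=[1]
append(c, 1): bitmap=FF.......... | c=[1, 0]
unlink(c): bitmap=............ | 
create(c): bitmap=F........... | c=[0]
create(a): bitmap=FF.......... | a=[1] c=[0]
create(b): bitmap=FFF......... | a=[1] b=[2] c=[0]

bitmap = FFF.........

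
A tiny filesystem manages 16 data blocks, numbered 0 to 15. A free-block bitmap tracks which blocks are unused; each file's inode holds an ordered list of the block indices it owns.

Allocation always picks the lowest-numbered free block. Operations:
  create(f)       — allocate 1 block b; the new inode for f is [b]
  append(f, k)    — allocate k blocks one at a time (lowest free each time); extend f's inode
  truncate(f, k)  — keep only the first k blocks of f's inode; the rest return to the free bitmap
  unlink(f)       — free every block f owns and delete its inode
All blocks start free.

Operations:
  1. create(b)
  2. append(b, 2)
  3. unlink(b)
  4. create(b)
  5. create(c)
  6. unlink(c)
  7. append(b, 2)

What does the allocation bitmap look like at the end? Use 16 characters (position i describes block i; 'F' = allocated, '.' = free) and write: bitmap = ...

bitmap = FFF.............

create(b): bitmap=F............... | b=[0]
append(b, 2): bitmap=FFF............. | b=[0, 1, 2]
unlink(b): bitmap=................ | 
create(b): bitmap=F............... | b=[0]
create(c): bitmap=FF.............. | b=[0] c=[1]
unlink(c): bitmap=F............... | b=[0]
append(b, 2): bitmap=FFF............. | b=[0, 1, 2]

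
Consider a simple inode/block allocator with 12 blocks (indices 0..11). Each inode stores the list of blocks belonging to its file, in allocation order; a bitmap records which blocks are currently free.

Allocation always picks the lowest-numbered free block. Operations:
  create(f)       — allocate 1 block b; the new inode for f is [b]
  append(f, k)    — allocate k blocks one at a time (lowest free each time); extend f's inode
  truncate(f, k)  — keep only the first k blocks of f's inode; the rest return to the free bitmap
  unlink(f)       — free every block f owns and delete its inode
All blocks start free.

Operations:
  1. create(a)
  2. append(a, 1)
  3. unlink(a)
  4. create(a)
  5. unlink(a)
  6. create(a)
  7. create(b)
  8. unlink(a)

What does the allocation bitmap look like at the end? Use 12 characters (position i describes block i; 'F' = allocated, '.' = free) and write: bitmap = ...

after create(a) → a:[0]  free=[F...........]
after append(a, 1) → a:[0, 1]  free=[FF..........]
after unlink(a) →   free=[............]
after create(a) → a:[0]  free=[F...........]
after unlink(a) →   free=[............]
after create(a) → a:[0]  free=[F...........]
after create(b) → a:[0], b:[1]  free=[FF..........]
after unlink(a) → b:[1]  free=[.F..........]

bitmap = .F..........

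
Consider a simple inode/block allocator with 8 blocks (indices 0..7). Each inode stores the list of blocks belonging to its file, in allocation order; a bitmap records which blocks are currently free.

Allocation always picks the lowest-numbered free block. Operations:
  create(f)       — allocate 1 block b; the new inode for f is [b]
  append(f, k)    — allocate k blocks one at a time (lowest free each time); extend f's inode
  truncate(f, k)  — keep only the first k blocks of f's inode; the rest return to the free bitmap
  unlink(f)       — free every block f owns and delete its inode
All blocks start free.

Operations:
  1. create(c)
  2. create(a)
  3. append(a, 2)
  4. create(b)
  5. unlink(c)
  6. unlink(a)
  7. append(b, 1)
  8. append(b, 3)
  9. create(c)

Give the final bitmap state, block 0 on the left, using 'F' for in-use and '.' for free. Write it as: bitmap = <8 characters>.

bitmap = FFFFFF..

create(c): bitmap=F....... | c=[0]
create(a): bitmap=FF...... | a=[1] c=[0]
append(a, 2): bitmap=FFFF.... | a=[1, 2, 3] c=[0]
create(b): bitmap=FFFFF... | a=[1, 2, 3] b=[4] c=[0]
unlink(c): bitmap=.FFFF... | a=[1, 2, 3] b=[4]
unlink(a): bitmap=....F... | b=[4]
append(b, 1): bitmap=F...F... | b=[4, 0]
append(b, 3): bitmap=FFFFF... | b=[4, 0, 1, 2, 3]
create(c): bitmap=FFFFFF.. | b=[4, 0, 1, 2, 3] c=[5]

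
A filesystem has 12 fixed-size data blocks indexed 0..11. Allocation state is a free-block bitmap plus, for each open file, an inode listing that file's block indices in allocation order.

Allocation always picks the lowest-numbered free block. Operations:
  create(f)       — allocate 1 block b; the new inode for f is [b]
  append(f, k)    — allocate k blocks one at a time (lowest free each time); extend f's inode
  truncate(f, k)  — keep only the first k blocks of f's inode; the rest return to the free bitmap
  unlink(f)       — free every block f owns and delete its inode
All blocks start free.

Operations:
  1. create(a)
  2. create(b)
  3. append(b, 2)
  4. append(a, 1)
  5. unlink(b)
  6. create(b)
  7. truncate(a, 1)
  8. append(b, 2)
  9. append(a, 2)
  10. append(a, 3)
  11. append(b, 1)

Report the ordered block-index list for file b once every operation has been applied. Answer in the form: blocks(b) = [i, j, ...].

  1. create(a)  ⇒  F...........  {a→[0]}
  2. create(b)  ⇒  FF..........  {a→[0]; b→[1]}
  3. append(b, 2)  ⇒  FFFF........  {a→[0]; b→[1, 2, 3]}
  4. append(a, 1)  ⇒  FFFFF.......  {a→[0, 4]; b→[1, 2, 3]}
  5. unlink(b)  ⇒  F...F.......  {a→[0, 4]}
  6. create(b)  ⇒  FF..F.......  {a→[0, 4]; b→[1]}
  7. truncate(a, 1)  ⇒  FF..........  {a→[0]; b→[1]}
  8. append(b, 2)  ⇒  FFFF........  {a→[0]; b→[1, 2, 3]}
  9. append(a, 2)  ⇒  FFFFFF......  {a→[0, 4, 5]; b→[1, 2, 3]}
  10. append(a, 3)  ⇒  FFFFFFFFF...  {a→[0, 4, 5, 6, 7, 8]; b→[1, 2, 3]}
  11. append(b, 1)  ⇒  FFFFFFFFFF..  {a→[0, 4, 5, 6, 7, 8]; b→[1, 2, 3, 9]}

blocks(b) = [1, 2, 3, 9]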